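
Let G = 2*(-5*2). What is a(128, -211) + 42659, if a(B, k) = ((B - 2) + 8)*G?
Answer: 39979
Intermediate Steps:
G = -20 (G = 2*(-10) = -20)
a(B, k) = -120 - 20*B (a(B, k) = ((B - 2) + 8)*(-20) = ((-2 + B) + 8)*(-20) = (6 + B)*(-20) = -120 - 20*B)
a(128, -211) + 42659 = (-120 - 20*128) + 42659 = (-120 - 2560) + 42659 = -2680 + 42659 = 39979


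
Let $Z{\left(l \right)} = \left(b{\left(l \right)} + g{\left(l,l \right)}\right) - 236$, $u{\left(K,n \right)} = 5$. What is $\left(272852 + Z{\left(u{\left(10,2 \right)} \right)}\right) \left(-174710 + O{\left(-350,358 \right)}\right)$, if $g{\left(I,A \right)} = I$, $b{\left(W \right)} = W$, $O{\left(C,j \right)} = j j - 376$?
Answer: $-12792157172$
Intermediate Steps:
$O{\left(C,j \right)} = -376 + j^{2}$ ($O{\left(C,j \right)} = j^{2} - 376 = -376 + j^{2}$)
$Z{\left(l \right)} = -236 + 2 l$ ($Z{\left(l \right)} = \left(l + l\right) - 236 = 2 l - 236 = -236 + 2 l$)
$\left(272852 + Z{\left(u{\left(10,2 \right)} \right)}\right) \left(-174710 + O{\left(-350,358 \right)}\right) = \left(272852 + \left(-236 + 2 \cdot 5\right)\right) \left(-174710 - \left(376 - 358^{2}\right)\right) = \left(272852 + \left(-236 + 10\right)\right) \left(-174710 + \left(-376 + 128164\right)\right) = \left(272852 - 226\right) \left(-174710 + 127788\right) = 272626 \left(-46922\right) = -12792157172$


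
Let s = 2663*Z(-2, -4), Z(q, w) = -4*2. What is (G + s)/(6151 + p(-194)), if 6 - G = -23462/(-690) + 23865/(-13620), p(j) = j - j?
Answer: -6681914333/1926862260 ≈ -3.4678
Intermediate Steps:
p(j) = 0
Z(q, w) = -8
G = -8223293/313260 (G = 6 - (-23462/(-690) + 23865/(-13620)) = 6 - (-23462*(-1/690) + 23865*(-1/13620)) = 6 - (11731/345 - 1591/908) = 6 - 1*10102853/313260 = 6 - 10102853/313260 = -8223293/313260 ≈ -26.251)
s = -21304 (s = 2663*(-8) = -21304)
(G + s)/(6151 + p(-194)) = (-8223293/313260 - 21304)/(6151 + 0) = -6681914333/313260/6151 = -6681914333/313260*1/6151 = -6681914333/1926862260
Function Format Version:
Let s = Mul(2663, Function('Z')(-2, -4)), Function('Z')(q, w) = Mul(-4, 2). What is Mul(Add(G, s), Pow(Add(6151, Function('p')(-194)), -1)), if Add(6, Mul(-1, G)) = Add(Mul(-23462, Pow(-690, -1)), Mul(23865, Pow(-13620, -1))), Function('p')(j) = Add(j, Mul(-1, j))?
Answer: Rational(-6681914333, 1926862260) ≈ -3.4678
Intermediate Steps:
Function('p')(j) = 0
Function('Z')(q, w) = -8
G = Rational(-8223293, 313260) (G = Add(6, Mul(-1, Add(Mul(-23462, Pow(-690, -1)), Mul(23865, Pow(-13620, -1))))) = Add(6, Mul(-1, Add(Mul(-23462, Rational(-1, 690)), Mul(23865, Rational(-1, 13620))))) = Add(6, Mul(-1, Add(Rational(11731, 345), Rational(-1591, 908)))) = Add(6, Mul(-1, Rational(10102853, 313260))) = Add(6, Rational(-10102853, 313260)) = Rational(-8223293, 313260) ≈ -26.251)
s = -21304 (s = Mul(2663, -8) = -21304)
Mul(Add(G, s), Pow(Add(6151, Function('p')(-194)), -1)) = Mul(Add(Rational(-8223293, 313260), -21304), Pow(Add(6151, 0), -1)) = Mul(Rational(-6681914333, 313260), Pow(6151, -1)) = Mul(Rational(-6681914333, 313260), Rational(1, 6151)) = Rational(-6681914333, 1926862260)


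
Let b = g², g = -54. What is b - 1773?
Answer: 1143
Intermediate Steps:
b = 2916 (b = (-54)² = 2916)
b - 1773 = 2916 - 1773 = 1143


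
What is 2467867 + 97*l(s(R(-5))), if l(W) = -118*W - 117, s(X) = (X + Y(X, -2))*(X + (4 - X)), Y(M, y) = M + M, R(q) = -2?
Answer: 2731222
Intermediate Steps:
Y(M, y) = 2*M
s(X) = 12*X (s(X) = (X + 2*X)*(X + (4 - X)) = (3*X)*4 = 12*X)
l(W) = -117 - 118*W
2467867 + 97*l(s(R(-5))) = 2467867 + 97*(-117 - 1416*(-2)) = 2467867 + 97*(-117 - 118*(-24)) = 2467867 + 97*(-117 + 2832) = 2467867 + 97*2715 = 2467867 + 263355 = 2731222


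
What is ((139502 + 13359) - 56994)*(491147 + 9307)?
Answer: 47977023618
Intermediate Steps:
((139502 + 13359) - 56994)*(491147 + 9307) = (152861 - 56994)*500454 = 95867*500454 = 47977023618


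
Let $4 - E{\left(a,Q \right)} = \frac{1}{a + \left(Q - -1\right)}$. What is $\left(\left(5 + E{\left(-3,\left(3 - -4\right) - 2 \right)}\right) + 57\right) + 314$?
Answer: $\frac{1139}{3} \approx 379.67$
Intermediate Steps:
$E{\left(a,Q \right)} = 4 - \frac{1}{1 + Q + a}$ ($E{\left(a,Q \right)} = 4 - \frac{1}{a + \left(Q - -1\right)} = 4 - \frac{1}{a + \left(Q + 1\right)} = 4 - \frac{1}{a + \left(1 + Q\right)} = 4 - \frac{1}{1 + Q + a}$)
$\left(\left(5 + E{\left(-3,\left(3 - -4\right) - 2 \right)}\right) + 57\right) + 314 = \left(\left(5 + \frac{3 + 4 \left(\left(3 - -4\right) - 2\right) + 4 \left(-3\right)}{1 + \left(\left(3 - -4\right) - 2\right) - 3}\right) + 57\right) + 314 = \left(\left(5 + \frac{3 + 4 \left(\left(3 + 4\right) - 2\right) - 12}{1 + \left(\left(3 + 4\right) - 2\right) - 3}\right) + 57\right) + 314 = \left(\left(5 + \frac{3 + 4 \left(7 - 2\right) - 12}{1 + \left(7 - 2\right) - 3}\right) + 57\right) + 314 = \left(\left(5 + \frac{3 + 4 \cdot 5 - 12}{1 + 5 - 3}\right) + 57\right) + 314 = \left(\left(5 + \frac{3 + 20 - 12}{3}\right) + 57\right) + 314 = \left(\left(5 + \frac{1}{3} \cdot 11\right) + 57\right) + 314 = \left(\left(5 + \frac{11}{3}\right) + 57\right) + 314 = \left(\frac{26}{3} + 57\right) + 314 = \frac{197}{3} + 314 = \frac{1139}{3}$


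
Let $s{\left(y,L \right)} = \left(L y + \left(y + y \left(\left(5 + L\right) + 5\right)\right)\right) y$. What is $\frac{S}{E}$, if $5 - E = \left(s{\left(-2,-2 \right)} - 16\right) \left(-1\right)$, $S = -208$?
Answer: $- \frac{208}{17} \approx -12.235$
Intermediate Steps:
$s{\left(y,L \right)} = y \left(y + L y + y \left(10 + L\right)\right)$ ($s{\left(y,L \right)} = \left(L y + \left(y + y \left(10 + L\right)\right)\right) y = \left(y + L y + y \left(10 + L\right)\right) y = y \left(y + L y + y \left(10 + L\right)\right)$)
$E = 17$ ($E = 5 - \left(\left(-2\right)^{2} \left(11 + 2 \left(-2\right)\right) - 16\right) \left(-1\right) = 5 - \left(4 \left(11 - 4\right) - 16\right) \left(-1\right) = 5 - \left(4 \cdot 7 - 16\right) \left(-1\right) = 5 - \left(28 - 16\right) \left(-1\right) = 5 - 12 \left(-1\right) = 5 - -12 = 5 + 12 = 17$)
$\frac{S}{E} = - \frac{208}{17}$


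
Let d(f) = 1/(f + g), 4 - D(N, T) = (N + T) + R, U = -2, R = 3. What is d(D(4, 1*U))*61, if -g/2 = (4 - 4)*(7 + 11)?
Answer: -61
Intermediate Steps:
g = 0 (g = -2*(4 - 4)*(7 + 11) = -0*18 = -2*0 = 0)
D(N, T) = 1 - N - T (D(N, T) = 4 - ((N + T) + 3) = 4 - (3 + N + T) = 4 + (-3 - N - T) = 1 - N - T)
d(f) = 1/f (d(f) = 1/(f + 0) = 1/f)
d(D(4, 1*U))*61 = 61/(1 - 1*4 - (-2)) = 61/(1 - 4 - 1*(-2)) = 61/(1 - 4 + 2) = 61/(-1) = -1*61 = -61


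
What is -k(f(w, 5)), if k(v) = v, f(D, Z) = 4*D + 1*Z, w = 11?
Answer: -49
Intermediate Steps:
f(D, Z) = Z + 4*D (f(D, Z) = 4*D + Z = Z + 4*D)
-k(f(w, 5)) = -(5 + 4*11) = -(5 + 44) = -1*49 = -49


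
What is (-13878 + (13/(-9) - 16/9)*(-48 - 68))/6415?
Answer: -121538/57735 ≈ -2.1051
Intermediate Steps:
(-13878 + (13/(-9) - 16/9)*(-48 - 68))/6415 = (-13878 + (13*(-⅑) - 16*⅑)*(-116))*(1/6415) = (-13878 + (-13/9 - 16/9)*(-116))*(1/6415) = (-13878 - 29/9*(-116))*(1/6415) = (-13878 + 3364/9)*(1/6415) = -121538/9*1/6415 = -121538/57735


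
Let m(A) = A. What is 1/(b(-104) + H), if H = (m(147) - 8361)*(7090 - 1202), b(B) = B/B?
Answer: -1/48364031 ≈ -2.0677e-8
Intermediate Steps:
b(B) = 1
H = -48364032 (H = (147 - 8361)*(7090 - 1202) = -8214*5888 = -48364032)
1/(b(-104) + H) = 1/(1 - 48364032) = 1/(-48364031) = -1/48364031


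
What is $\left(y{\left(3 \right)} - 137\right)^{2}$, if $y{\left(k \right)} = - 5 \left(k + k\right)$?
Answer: $27889$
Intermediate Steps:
$y{\left(k \right)} = - 10 k$ ($y{\left(k \right)} = - 5 \cdot 2 k = - 10 k$)
$\left(y{\left(3 \right)} - 137\right)^{2} = \left(\left(-10\right) 3 - 137\right)^{2} = \left(-30 - 137\right)^{2} = \left(-167\right)^{2} = 27889$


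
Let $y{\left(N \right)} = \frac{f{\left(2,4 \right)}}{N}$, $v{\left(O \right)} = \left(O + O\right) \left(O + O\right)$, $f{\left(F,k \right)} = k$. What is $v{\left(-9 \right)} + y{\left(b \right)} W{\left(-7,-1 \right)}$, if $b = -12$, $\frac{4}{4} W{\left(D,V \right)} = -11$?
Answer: $\frac{983}{3} \approx 327.67$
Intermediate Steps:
$W{\left(D,V \right)} = -11$
$v{\left(O \right)} = 4 O^{2}$ ($v{\left(O \right)} = 2 O 2 O = 4 O^{2}$)
$y{\left(N \right)} = \frac{4}{N}$
$v{\left(-9 \right)} + y{\left(b \right)} W{\left(-7,-1 \right)} = 4 \left(-9\right)^{2} + \frac{4}{-12} \left(-11\right) = 4 \cdot 81 + 4 \left(- \frac{1}{12}\right) \left(-11\right) = 324 - - \frac{11}{3} = 324 + \frac{11}{3} = \frac{983}{3}$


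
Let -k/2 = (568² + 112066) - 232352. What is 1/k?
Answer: -1/404676 ≈ -2.4711e-6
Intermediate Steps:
k = -404676 (k = -2*((568² + 112066) - 232352) = -2*((322624 + 112066) - 232352) = -2*(434690 - 232352) = -2*202338 = -404676)
1/k = 1/(-404676) = -1/404676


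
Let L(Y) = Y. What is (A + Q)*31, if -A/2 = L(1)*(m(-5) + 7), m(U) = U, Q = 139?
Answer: 4185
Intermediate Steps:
A = -4 (A = -2*(-5 + 7) = -2*2 = -4)
(A + Q)*31 = (-4 + 139)*31 = 135*31 = 4185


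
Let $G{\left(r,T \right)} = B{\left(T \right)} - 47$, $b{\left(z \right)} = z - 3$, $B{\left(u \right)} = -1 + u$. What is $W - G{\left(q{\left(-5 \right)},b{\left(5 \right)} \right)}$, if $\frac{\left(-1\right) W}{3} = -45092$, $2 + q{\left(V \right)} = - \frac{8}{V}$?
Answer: $135322$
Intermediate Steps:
$b{\left(z \right)} = -3 + z$ ($b{\left(z \right)} = z - 3 = -3 + z$)
$q{\left(V \right)} = -2 - \frac{8}{V}$
$W = 135276$ ($W = \left(-3\right) \left(-45092\right) = 135276$)
$G{\left(r,T \right)} = -48 + T$ ($G{\left(r,T \right)} = \left(-1 + T\right) - 47 = -48 + T$)
$W - G{\left(q{\left(-5 \right)},b{\left(5 \right)} \right)} = 135276 - \left(-48 + \left(-3 + 5\right)\right) = 135276 - \left(-48 + 2\right) = 135276 - -46 = 135276 + 46 = 135322$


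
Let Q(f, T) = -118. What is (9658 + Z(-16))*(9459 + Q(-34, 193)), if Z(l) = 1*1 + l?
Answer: 90075263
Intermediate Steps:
Z(l) = 1 + l
(9658 + Z(-16))*(9459 + Q(-34, 193)) = (9658 + (1 - 16))*(9459 - 118) = (9658 - 15)*9341 = 9643*9341 = 90075263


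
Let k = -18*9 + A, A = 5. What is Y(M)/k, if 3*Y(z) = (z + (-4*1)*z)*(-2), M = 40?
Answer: -80/157 ≈ -0.50955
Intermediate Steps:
Y(z) = 2*z (Y(z) = ((z + (-4*1)*z)*(-2))/3 = ((z - 4*z)*(-2))/3 = (-3*z*(-2))/3 = (6*z)/3 = 2*z)
k = -157 (k = -18*9 + 5 = -162 + 5 = -157)
Y(M)/k = (2*40)/(-157) = 80*(-1/157) = -80/157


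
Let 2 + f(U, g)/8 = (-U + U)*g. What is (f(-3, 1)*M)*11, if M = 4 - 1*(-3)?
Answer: -1232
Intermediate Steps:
M = 7 (M = 4 + 3 = 7)
f(U, g) = -16 (f(U, g) = -16 + 8*((-U + U)*g) = -16 + 8*(0*g) = -16 + 8*0 = -16 + 0 = -16)
(f(-3, 1)*M)*11 = -16*7*11 = -112*11 = -1232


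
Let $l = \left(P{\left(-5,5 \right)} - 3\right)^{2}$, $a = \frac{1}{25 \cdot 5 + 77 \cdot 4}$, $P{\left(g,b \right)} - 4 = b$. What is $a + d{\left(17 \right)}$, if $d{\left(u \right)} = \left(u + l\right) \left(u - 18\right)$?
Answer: $- \frac{22948}{433} \approx -52.998$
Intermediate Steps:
$P{\left(g,b \right)} = 4 + b$
$a = \frac{1}{433}$ ($a = \frac{1}{125 + 308} = \frac{1}{433} \approx 0.0023095$)
$l = 36$ ($l = \left(\left(4 + 5\right) - 3\right)^{2} = \left(9 - 3\right)^{2} = 6^{2} = 36$)
$d{\left(u \right)} = \left(-18 + u\right) \left(36 + u\right)$ ($d{\left(u \right)} = \left(u + 36\right) \left(u - 18\right) = \left(36 + u\right) \left(-18 + u\right) = \left(-18 + u\right) \left(36 + u\right)$)
$a + d{\left(17 \right)} = \frac{1}{433} + \left(-648 + 17^{2} + 18 \cdot 17\right) = \frac{1}{433} + \left(-648 + 289 + 306\right) = \frac{1}{433} - 53 = - \frac{22948}{433}$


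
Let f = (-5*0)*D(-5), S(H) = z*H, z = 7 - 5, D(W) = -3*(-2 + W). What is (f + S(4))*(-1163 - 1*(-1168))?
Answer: 40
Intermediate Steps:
D(W) = 6 - 3*W
z = 2
S(H) = 2*H
f = 0 (f = (-5*0)*(6 - 3*(-5)) = 0*(6 + 15) = 0*21 = 0)
(f + S(4))*(-1163 - 1*(-1168)) = (0 + 2*4)*(-1163 - 1*(-1168)) = (0 + 8)*(-1163 + 1168) = 8*5 = 40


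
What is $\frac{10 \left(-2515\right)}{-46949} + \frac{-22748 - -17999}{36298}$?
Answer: $\frac{689933899}{1704154802} \approx 0.40485$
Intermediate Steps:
$\frac{10 \left(-2515\right)}{-46949} + \frac{-22748 - -17999}{36298} = \left(-25150\right) \left(- \frac{1}{46949}\right) + \left(-22748 + 17999\right) \frac{1}{36298} = \frac{25150}{46949} - \frac{4749}{36298} = \frac{689933899}{1704154802}$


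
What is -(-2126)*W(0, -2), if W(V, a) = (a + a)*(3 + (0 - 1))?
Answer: -17008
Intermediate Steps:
W(V, a) = 4*a (W(V, a) = (2*a)*(3 - 1) = (2*a)*2 = 4*a)
-(-2126)*W(0, -2) = -(-2126)*4*(-2) = -(-2126)*(-8) = -2126*8 = -17008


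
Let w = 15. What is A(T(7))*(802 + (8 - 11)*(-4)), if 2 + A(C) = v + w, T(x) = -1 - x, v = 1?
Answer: 11396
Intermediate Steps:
A(C) = 14 (A(C) = -2 + (1 + 15) = -2 + 16 = 14)
A(T(7))*(802 + (8 - 11)*(-4)) = 14*(802 + (8 - 11)*(-4)) = 14*(802 - 3*(-4)) = 14*(802 + 12) = 14*814 = 11396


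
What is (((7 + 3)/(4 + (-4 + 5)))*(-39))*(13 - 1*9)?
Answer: -312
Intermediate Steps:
(((7 + 3)/(4 + (-4 + 5)))*(-39))*(13 - 1*9) = ((10/(4 + 1))*(-39))*(13 - 9) = ((10/5)*(-39))*4 = ((10*(⅕))*(-39))*4 = (2*(-39))*4 = -78*4 = -312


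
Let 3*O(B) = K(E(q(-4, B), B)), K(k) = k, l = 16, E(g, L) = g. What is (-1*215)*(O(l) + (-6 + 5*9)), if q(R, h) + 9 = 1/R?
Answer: -92665/12 ≈ -7722.1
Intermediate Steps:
q(R, h) = -9 + 1/R
O(B) = -37/12 (O(B) = (-9 + 1/(-4))/3 = (-9 - ¼)/3 = (⅓)*(-37/4) = -37/12)
(-1*215)*(O(l) + (-6 + 5*9)) = (-1*215)*(-37/12 + (-6 + 5*9)) = -215*(-37/12 + (-6 + 45)) = -215*(-37/12 + 39) = -215*431/12 = -92665/12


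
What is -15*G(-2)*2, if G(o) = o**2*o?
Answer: 240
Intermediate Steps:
G(o) = o**3
-15*G(-2)*2 = -15*(-2)**3*2 = -15*(-8)*2 = 120*2 = 240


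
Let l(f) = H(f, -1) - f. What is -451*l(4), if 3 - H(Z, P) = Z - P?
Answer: 2706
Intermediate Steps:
H(Z, P) = 3 + P - Z (H(Z, P) = 3 - (Z - P) = 3 + (P - Z) = 3 + P - Z)
l(f) = 2 - 2*f (l(f) = (3 - 1 - f) - f = (2 - f) - f = 2 - 2*f)
-451*l(4) = -451*(2 - 2*4) = -451*(2 - 8) = -451*(-6) = 2706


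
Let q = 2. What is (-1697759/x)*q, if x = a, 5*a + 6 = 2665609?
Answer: -16977590/2665603 ≈ -6.3691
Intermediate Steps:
a = 2665603/5 (a = -6/5 + (1/5)*2665609 = -6/5 + 2665609/5 = 2665603/5 ≈ 5.3312e+5)
x = 2665603/5 ≈ 5.3312e+5
(-1697759/x)*q = -1697759/2665603/5*2 = -1697759*5/2665603*2 = -8488795/2665603*2 = -16977590/2665603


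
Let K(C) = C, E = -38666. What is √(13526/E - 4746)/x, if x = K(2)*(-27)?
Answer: -I*√1774018912273/1043982 ≈ -1.2758*I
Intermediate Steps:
x = -54 (x = 2*(-27) = -54)
√(13526/E - 4746)/x = √(13526/(-38666) - 4746)/(-54) = √(13526*(-1/38666) - 4746)*(-1/54) = √(-6763/19333 - 4746)*(-1/54) = √(-91761181/19333)*(-1/54) = (I*√1774018912273/19333)*(-1/54) = -I*√1774018912273/1043982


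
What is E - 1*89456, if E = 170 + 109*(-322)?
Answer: -124384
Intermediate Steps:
E = -34928 (E = 170 - 35098 = -34928)
E - 1*89456 = -34928 - 1*89456 = -34928 - 89456 = -124384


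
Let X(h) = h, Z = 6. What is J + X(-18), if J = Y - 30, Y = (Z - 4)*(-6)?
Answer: -60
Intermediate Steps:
Y = -12 (Y = (6 - 4)*(-6) = 2*(-6) = -12)
J = -42 (J = -12 - 30 = -42)
J + X(-18) = -42 - 18 = -60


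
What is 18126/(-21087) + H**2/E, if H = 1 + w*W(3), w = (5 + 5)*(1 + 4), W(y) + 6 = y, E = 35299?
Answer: -1734113/7518687 ≈ -0.23064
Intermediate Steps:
W(y) = -6 + y
w = 50 (w = 10*5 = 50)
H = -149 (H = 1 + 50*(-6 + 3) = 1 + 50*(-3) = 1 - 150 = -149)
18126/(-21087) + H**2/E = 18126/(-21087) + (-149)**2/35299 = 18126*(-1/21087) + 22201*(1/35299) = -2014/2343 + 22201/35299 = -1734113/7518687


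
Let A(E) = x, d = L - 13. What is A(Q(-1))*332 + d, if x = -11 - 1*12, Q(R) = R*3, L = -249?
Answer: -7898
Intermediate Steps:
Q(R) = 3*R
d = -262 (d = -249 - 13 = -262)
x = -23 (x = -11 - 12 = -23)
A(E) = -23
A(Q(-1))*332 + d = -23*332 - 262 = -7636 - 262 = -7898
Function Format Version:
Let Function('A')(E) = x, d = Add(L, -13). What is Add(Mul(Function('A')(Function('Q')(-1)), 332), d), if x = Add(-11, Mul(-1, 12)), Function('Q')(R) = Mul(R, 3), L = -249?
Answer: -7898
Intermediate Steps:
Function('Q')(R) = Mul(3, R)
d = -262 (d = Add(-249, -13) = -262)
x = -23 (x = Add(-11, -12) = -23)
Function('A')(E) = -23
Add(Mul(Function('A')(Function('Q')(-1)), 332), d) = Add(Mul(-23, 332), -262) = Add(-7636, -262) = -7898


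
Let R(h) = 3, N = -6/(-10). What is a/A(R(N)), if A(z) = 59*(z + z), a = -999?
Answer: -333/118 ≈ -2.8220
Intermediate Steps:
N = 3/5 (N = -6*(-1/10) = 3/5 ≈ 0.60000)
A(z) = 118*z (A(z) = 59*(2*z) = 118*z)
a/A(R(N)) = -999/(118*3) = -999/354 = -999*1/354 = -333/118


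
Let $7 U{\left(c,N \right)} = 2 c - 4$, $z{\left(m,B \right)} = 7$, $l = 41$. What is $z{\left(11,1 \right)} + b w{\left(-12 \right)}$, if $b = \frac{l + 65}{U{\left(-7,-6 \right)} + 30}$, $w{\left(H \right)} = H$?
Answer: $- \frac{315}{8} \approx -39.375$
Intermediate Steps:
$U{\left(c,N \right)} = - \frac{4}{7} + \frac{2 c}{7}$ ($U{\left(c,N \right)} = \frac{2 c - 4}{7} = \frac{-4 + 2 c}{7} = - \frac{4}{7} + \frac{2 c}{7}$)
$b = \frac{371}{96}$ ($b = \frac{41 + 65}{\left(- \frac{4}{7} + \frac{2}{7} \left(-7\right)\right) + 30} = \frac{106}{\left(- \frac{4}{7} - 2\right) + 30} = \frac{106}{- \frac{18}{7} + 30} = \frac{106}{\frac{192}{7}} = 106 \cdot \frac{7}{192} = \frac{371}{96} \approx 3.8646$)
$z{\left(11,1 \right)} + b w{\left(-12 \right)} = 7 + \frac{371}{96} \left(-12\right) = 7 - \frac{371}{8} = - \frac{315}{8}$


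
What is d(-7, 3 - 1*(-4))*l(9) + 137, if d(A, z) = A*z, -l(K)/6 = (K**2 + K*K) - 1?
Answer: 47471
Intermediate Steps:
l(K) = 6 - 12*K**2 (l(K) = -6*((K**2 + K*K) - 1) = -6*((K**2 + K**2) - 1) = -6*(2*K**2 - 1) = -6*(-1 + 2*K**2) = 6 - 12*K**2)
d(-7, 3 - 1*(-4))*l(9) + 137 = (-7*(3 - 1*(-4)))*(6 - 12*9**2) + 137 = (-7*(3 + 4))*(6 - 12*81) + 137 = (-7*7)*(6 - 972) + 137 = -49*(-966) + 137 = 47334 + 137 = 47471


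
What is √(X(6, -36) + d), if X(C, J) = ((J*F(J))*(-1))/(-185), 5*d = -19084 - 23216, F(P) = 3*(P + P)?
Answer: 6*I*√8002915/185 ≈ 91.75*I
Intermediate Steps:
F(P) = 6*P (F(P) = 3*(2*P) = 6*P)
d = -8460 (d = (-19084 - 23216)/5 = (⅕)*(-42300) = -8460)
X(C, J) = 6*J²/185 (X(C, J) = ((J*(6*J))*(-1))/(-185) = ((6*J²)*(-1))*(-1/185) = -6*J²*(-1/185) = 6*J²/185)
√(X(6, -36) + d) = √((6/185)*(-36)² - 8460) = √((6/185)*1296 - 8460) = √(7776/185 - 8460) = √(-1557324/185) = 6*I*√8002915/185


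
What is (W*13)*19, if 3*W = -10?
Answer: -2470/3 ≈ -823.33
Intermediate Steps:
W = -10/3 (W = (1/3)*(-10) = -10/3 ≈ -3.3333)
(W*13)*19 = -10/3*13*19 = -130/3*19 = -2470/3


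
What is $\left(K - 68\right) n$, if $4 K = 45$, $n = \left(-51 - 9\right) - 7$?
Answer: $\frac{15209}{4} \approx 3802.3$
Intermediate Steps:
$n = -67$ ($n = -60 - 7 = -67$)
$K = \frac{45}{4}$ ($K = \frac{1}{4} \cdot 45 = \frac{45}{4} \approx 11.25$)
$\left(K - 68\right) n = \left(\frac{45}{4} - 68\right) \left(-67\right) = \left(- \frac{227}{4}\right) \left(-67\right) = \frac{15209}{4}$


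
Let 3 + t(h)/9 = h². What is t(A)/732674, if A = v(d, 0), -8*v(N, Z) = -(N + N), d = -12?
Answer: 27/366337 ≈ 7.3703e-5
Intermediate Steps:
v(N, Z) = N/4 (v(N, Z) = -(-1)*(N + N)/8 = -(-1)*2*N/8 = -(-1)*N/4 = N/4)
A = -3 (A = (¼)*(-12) = -3)
t(h) = -27 + 9*h²
t(A)/732674 = (-27 + 9*(-3)²)/732674 = (-27 + 9*9)*(1/732674) = (-27 + 81)*(1/732674) = 54*(1/732674) = 27/366337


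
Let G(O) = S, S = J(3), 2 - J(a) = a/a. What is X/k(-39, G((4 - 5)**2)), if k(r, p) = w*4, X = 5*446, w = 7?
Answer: 1115/14 ≈ 79.643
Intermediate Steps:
J(a) = 1 (J(a) = 2 - a/a = 2 - 1*1 = 2 - 1 = 1)
S = 1
G(O) = 1
X = 2230
k(r, p) = 28 (k(r, p) = 7*4 = 28)
X/k(-39, G((4 - 5)**2)) = 2230/28 = 2230*(1/28) = 1115/14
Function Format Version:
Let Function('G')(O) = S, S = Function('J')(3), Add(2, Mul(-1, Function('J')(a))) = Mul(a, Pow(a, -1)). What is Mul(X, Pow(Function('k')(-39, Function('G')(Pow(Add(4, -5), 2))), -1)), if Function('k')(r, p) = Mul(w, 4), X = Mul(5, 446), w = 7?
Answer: Rational(1115, 14) ≈ 79.643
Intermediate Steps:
Function('J')(a) = 1 (Function('J')(a) = Add(2, Mul(-1, Mul(a, Pow(a, -1)))) = Add(2, Mul(-1, 1)) = Add(2, -1) = 1)
S = 1
Function('G')(O) = 1
X = 2230
Function('k')(r, p) = 28 (Function('k')(r, p) = Mul(7, 4) = 28)
Mul(X, Pow(Function('k')(-39, Function('G')(Pow(Add(4, -5), 2))), -1)) = Mul(2230, Pow(28, -1)) = Mul(2230, Rational(1, 28)) = Rational(1115, 14)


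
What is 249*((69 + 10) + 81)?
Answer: 39840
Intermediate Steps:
249*((69 + 10) + 81) = 249*(79 + 81) = 249*160 = 39840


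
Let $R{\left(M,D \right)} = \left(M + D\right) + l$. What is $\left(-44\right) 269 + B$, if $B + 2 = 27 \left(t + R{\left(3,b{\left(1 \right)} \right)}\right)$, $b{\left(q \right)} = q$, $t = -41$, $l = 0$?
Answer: $-12837$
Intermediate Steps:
$R{\left(M,D \right)} = D + M$ ($R{\left(M,D \right)} = \left(M + D\right) + 0 = \left(D + M\right) + 0 = D + M$)
$B = -1001$ ($B = -2 + 27 \left(-41 + \left(1 + 3\right)\right) = -2 + 27 \left(-41 + 4\right) = -2 + 27 \left(-37\right) = -2 - 999 = -1001$)
$\left(-44\right) 269 + B = \left(-44\right) 269 - 1001 = -11836 - 1001 = -12837$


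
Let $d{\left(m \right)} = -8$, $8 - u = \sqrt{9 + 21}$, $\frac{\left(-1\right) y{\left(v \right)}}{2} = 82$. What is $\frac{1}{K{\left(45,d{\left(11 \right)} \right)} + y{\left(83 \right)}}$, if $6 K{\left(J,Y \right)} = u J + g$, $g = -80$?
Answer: $- \frac{2112}{217433} + \frac{135 \sqrt{30}}{217433} \approx -0.0063126$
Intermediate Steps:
$y{\left(v \right)} = -164$ ($y{\left(v \right)} = \left(-2\right) 82 = -164$)
$u = 8 - \sqrt{30}$ ($u = 8 - \sqrt{9 + 21} = 8 - \sqrt{30} \approx 2.5228$)
$K{\left(J,Y \right)} = - \frac{40}{3} + \frac{J \left(8 - \sqrt{30}\right)}{6}$ ($K{\left(J,Y \right)} = \frac{\left(8 - \sqrt{30}\right) J - 80}{6} = \frac{J \left(8 - \sqrt{30}\right) - 80}{6} = \frac{-80 + J \left(8 - \sqrt{30}\right)}{6} = - \frac{40}{3} + \frac{J \left(8 - \sqrt{30}\right)}{6}$)
$\frac{1}{K{\left(45,d{\left(11 \right)} \right)} + y{\left(83 \right)}} = \frac{1}{\left(- \frac{40}{3} + \frac{1}{6} \cdot 45 \left(8 - \sqrt{30}\right)\right) - 164} = \frac{1}{\left(- \frac{40}{3} + \left(60 - \frac{15 \sqrt{30}}{2}\right)\right) - 164} = \frac{1}{\left(\frac{140}{3} - \frac{15 \sqrt{30}}{2}\right) - 164} = \frac{1}{- \frac{352}{3} - \frac{15 \sqrt{30}}{2}}$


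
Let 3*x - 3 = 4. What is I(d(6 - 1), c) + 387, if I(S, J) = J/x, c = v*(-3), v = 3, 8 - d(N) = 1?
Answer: 2682/7 ≈ 383.14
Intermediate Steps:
d(N) = 7 (d(N) = 8 - 1*1 = 8 - 1 = 7)
x = 7/3 (x = 1 + (1/3)*4 = 1 + 4/3 = 7/3 ≈ 2.3333)
c = -9 (c = 3*(-3) = -9)
I(S, J) = 3*J/7 (I(S, J) = J/(7/3) = J*(3/7) = 3*J/7)
I(d(6 - 1), c) + 387 = (3/7)*(-9) + 387 = -27/7 + 387 = 2682/7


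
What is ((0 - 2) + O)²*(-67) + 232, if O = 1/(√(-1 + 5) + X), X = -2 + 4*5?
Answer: -9107/400 ≈ -22.767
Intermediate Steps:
X = 18 (X = -2 + 20 = 18)
O = 1/20 (O = 1/(√(-1 + 5) + 18) = 1/(√4 + 18) = 1/(2 + 18) = 1/20 ≈ 0.050000)
((0 - 2) + O)²*(-67) + 232 = ((0 - 2) + 1/20)²*(-67) + 232 = (-2 + 1/20)²*(-67) + 232 = (-39/20)²*(-67) + 232 = (1521/400)*(-67) + 232 = -101907/400 + 232 = -9107/400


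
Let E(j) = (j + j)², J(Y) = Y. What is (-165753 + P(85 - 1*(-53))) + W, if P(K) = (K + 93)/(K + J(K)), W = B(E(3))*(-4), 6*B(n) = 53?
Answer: -45757349/276 ≈ -1.6579e+5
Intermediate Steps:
E(j) = 4*j² (E(j) = (2*j)² = 4*j²)
B(n) = 53/6 (B(n) = (⅙)*53 = 53/6)
W = -106/3 (W = (53/6)*(-4) = -106/3 ≈ -35.333)
P(K) = (93 + K)/(2*K) (P(K) = (K + 93)/(K + K) = (93 + K)/((2*K)) = (93 + K)*(1/(2*K)) = (93 + K)/(2*K))
(-165753 + P(85 - 1*(-53))) + W = (-165753 + (93 + (85 - 1*(-53)))/(2*(85 - 1*(-53)))) - 106/3 = (-165753 + (93 + (85 + 53))/(2*(85 + 53))) - 106/3 = (-165753 + (½)*(93 + 138)/138) - 106/3 = (-165753 + (½)*(1/138)*231) - 106/3 = (-165753 + 77/92) - 106/3 = -15249199/92 - 106/3 = -45757349/276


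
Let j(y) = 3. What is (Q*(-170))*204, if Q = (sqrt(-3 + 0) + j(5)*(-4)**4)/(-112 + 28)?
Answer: 2219520/7 + 2890*I*sqrt(3)/7 ≈ 3.1707e+5 + 715.09*I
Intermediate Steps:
Q = -64/7 - I*sqrt(3)/84 (Q = (sqrt(-3 + 0) + 3*(-4)**4)/(-112 + 28) = (sqrt(-3) + 3*256)/(-84) = (I*sqrt(3) + 768)*(-1/84) = (768 + I*sqrt(3))*(-1/84) = -64/7 - I*sqrt(3)/84 ≈ -9.1429 - 0.02062*I)
(Q*(-170))*204 = ((-64/7 - I*sqrt(3)/84)*(-170))*204 = (10880/7 + 85*I*sqrt(3)/42)*204 = 2219520/7 + 2890*I*sqrt(3)/7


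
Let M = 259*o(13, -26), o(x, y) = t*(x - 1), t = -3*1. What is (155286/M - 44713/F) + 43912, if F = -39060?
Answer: 63440085691/1445220 ≈ 43897.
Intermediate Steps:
t = -3
o(x, y) = 3 - 3*x (o(x, y) = -3*(x - 1) = -3*(-1 + x) = 3 - 3*x)
M = -9324 (M = 259*(3 - 3*13) = 259*(3 - 39) = 259*(-36) = -9324)
(155286/M - 44713/F) + 43912 = (155286/(-9324) - 44713/(-39060)) + 43912 = (155286*(-1/9324) - 44713*(-1/39060)) + 43912 = (-8627/518 + 44713/39060) + 43912 = -22414949/1445220 + 43912 = 63440085691/1445220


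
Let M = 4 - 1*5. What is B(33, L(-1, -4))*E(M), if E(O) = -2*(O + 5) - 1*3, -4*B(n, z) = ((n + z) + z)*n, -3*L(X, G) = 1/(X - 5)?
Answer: 18029/6 ≈ 3004.8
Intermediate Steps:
L(X, G) = -1/(3*(-5 + X)) (L(X, G) = -1/(3*(X - 5)) = -1/(3*(-5 + X)))
M = -1 (M = 4 - 5 = -1)
B(n, z) = -n*(n + 2*z)/4 (B(n, z) = -((n + z) + z)*n/4 = -(n + 2*z)*n/4 = -n*(n + 2*z)/4)
E(O) = -13 - 2*O (E(O) = -2*(5 + O) - 3 = (-10 - 2*O) - 3 = -13 - 2*O)
B(33, L(-1, -4))*E(M) = (-¼*33*(33 + 2*(-1/(-15 + 3*(-1)))))*(-13 - 2*(-1)) = (-¼*33*(33 + 2*(-1/(-15 - 3))))*(-13 + 2) = -¼*33*(33 + 2*(-1/(-18)))*(-11) = -¼*33*(33 + 2*(-1*(-1/18)))*(-11) = -¼*33*(33 + 2*(1/18))*(-11) = -¼*33*(33 + ⅑)*(-11) = -¼*33*298/9*(-11) = -1639/6*(-11) = 18029/6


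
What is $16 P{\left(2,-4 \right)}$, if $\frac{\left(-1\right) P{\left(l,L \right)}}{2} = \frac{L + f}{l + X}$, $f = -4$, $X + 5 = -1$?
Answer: $-64$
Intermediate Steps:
$X = -6$ ($X = -5 - 1 = -6$)
$P{\left(l,L \right)} = - \frac{2 \left(-4 + L\right)}{-6 + l}$ ($P{\left(l,L \right)} = - 2 \frac{L - 4}{l - 6} = - 2 \frac{-4 + L}{-6 + l} = - \frac{2 \left(-4 + L\right)}{-6 + l}$)
$16 P{\left(2,-4 \right)} = 16 \frac{2 \left(4 - -4\right)}{-6 + 2} = 16 \frac{2 \left(4 + 4\right)}{-4} = 16 \cdot 2 \left(- \frac{1}{4}\right) 8 = 16 \left(-4\right) = -64$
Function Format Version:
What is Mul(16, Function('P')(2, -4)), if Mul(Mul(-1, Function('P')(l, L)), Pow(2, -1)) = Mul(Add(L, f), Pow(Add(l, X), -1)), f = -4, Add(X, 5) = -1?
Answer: -64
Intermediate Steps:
X = -6 (X = Add(-5, -1) = -6)
Function('P')(l, L) = Mul(-2, Pow(Add(-6, l), -1), Add(-4, L)) (Function('P')(l, L) = Mul(-2, Mul(Add(L, -4), Pow(Add(l, -6), -1))) = Mul(-2, Mul(Add(-4, L), Pow(Add(-6, l), -1))) = Mul(-2, Mul(Pow(Add(-6, l), -1), Add(-4, L))) = Mul(-2, Pow(Add(-6, l), -1), Add(-4, L)))
Mul(16, Function('P')(2, -4)) = Mul(16, Mul(2, Pow(Add(-6, 2), -1), Add(4, Mul(-1, -4)))) = Mul(16, Mul(2, Pow(-4, -1), Add(4, 4))) = Mul(16, Mul(2, Rational(-1, 4), 8)) = Mul(16, -4) = -64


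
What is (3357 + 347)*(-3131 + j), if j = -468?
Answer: -13330696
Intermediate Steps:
(3357 + 347)*(-3131 + j) = (3357 + 347)*(-3131 - 468) = 3704*(-3599) = -13330696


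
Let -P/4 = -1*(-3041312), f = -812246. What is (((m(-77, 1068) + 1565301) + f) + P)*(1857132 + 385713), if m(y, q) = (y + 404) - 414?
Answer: -25595975136600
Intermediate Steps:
m(y, q) = -10 + y (m(y, q) = (404 + y) - 414 = -10 + y)
P = -12165248 (P = -(-4)*(-3041312) = -4*3041312 = -12165248)
(((m(-77, 1068) + 1565301) + f) + P)*(1857132 + 385713) = ((((-10 - 77) + 1565301) - 812246) - 12165248)*(1857132 + 385713) = (((-87 + 1565301) - 812246) - 12165248)*2242845 = ((1565214 - 812246) - 12165248)*2242845 = (752968 - 12165248)*2242845 = -11412280*2242845 = -25595975136600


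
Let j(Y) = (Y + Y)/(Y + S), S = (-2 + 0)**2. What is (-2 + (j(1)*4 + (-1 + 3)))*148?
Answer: 1184/5 ≈ 236.80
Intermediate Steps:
S = 4 (S = (-2)**2 = 4)
j(Y) = 2*Y/(4 + Y) (j(Y) = (Y + Y)/(Y + 4) = (2*Y)/(4 + Y) = 2*Y/(4 + Y))
(-2 + (j(1)*4 + (-1 + 3)))*148 = (-2 + ((2*1/(4 + 1))*4 + (-1 + 3)))*148 = (-2 + ((2*1/5)*4 + 2))*148 = (-2 + ((2*1*(1/5))*4 + 2))*148 = (-2 + ((2/5)*4 + 2))*148 = (-2 + (8/5 + 2))*148 = (-2 + 18/5)*148 = (8/5)*148 = 1184/5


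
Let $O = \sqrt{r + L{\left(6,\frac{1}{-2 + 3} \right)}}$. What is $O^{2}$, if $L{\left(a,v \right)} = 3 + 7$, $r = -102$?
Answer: $-92$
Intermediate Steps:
$L{\left(a,v \right)} = 10$
$O = 2 i \sqrt{23}$ ($O = \sqrt{-102 + 10} = \sqrt{-92} = 2 i \sqrt{23} \approx 9.5917 i$)
$O^{2} = \left(2 i \sqrt{23}\right)^{2} = -92$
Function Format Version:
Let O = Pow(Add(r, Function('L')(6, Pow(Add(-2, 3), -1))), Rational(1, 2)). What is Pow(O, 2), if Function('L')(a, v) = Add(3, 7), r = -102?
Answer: -92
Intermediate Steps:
Function('L')(a, v) = 10
O = Mul(2, I, Pow(23, Rational(1, 2))) (O = Pow(Add(-102, 10), Rational(1, 2)) = Pow(-92, Rational(1, 2)) = Mul(2, I, Pow(23, Rational(1, 2))) ≈ Mul(9.5917, I))
Pow(O, 2) = Pow(Mul(2, I, Pow(23, Rational(1, 2))), 2) = -92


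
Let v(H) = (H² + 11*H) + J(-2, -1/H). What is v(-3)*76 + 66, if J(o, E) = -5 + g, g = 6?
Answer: -1682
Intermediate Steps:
J(o, E) = 1 (J(o, E) = -5 + 6 = 1)
v(H) = 1 + H² + 11*H (v(H) = (H² + 11*H) + 1 = 1 + H² + 11*H)
v(-3)*76 + 66 = (1 + (-3)² + 11*(-3))*76 + 66 = (1 + 9 - 33)*76 + 66 = -23*76 + 66 = -1748 + 66 = -1682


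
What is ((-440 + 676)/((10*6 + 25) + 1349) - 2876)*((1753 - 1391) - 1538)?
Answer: 808293808/239 ≈ 3.3820e+6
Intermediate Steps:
((-440 + 676)/((10*6 + 25) + 1349) - 2876)*((1753 - 1391) - 1538) = (236/((60 + 25) + 1349) - 2876)*(362 - 1538) = (236/(85 + 1349) - 2876)*(-1176) = (236/1434 - 2876)*(-1176) = (236*(1/1434) - 2876)*(-1176) = (118/717 - 2876)*(-1176) = -2061974/717*(-1176) = 808293808/239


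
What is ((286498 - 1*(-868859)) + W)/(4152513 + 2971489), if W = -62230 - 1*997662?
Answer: 95465/7124002 ≈ 0.013400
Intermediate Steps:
W = -1059892 (W = -62230 - 997662 = -1059892)
((286498 - 1*(-868859)) + W)/(4152513 + 2971489) = ((286498 - 1*(-868859)) - 1059892)/(4152513 + 2971489) = ((286498 + 868859) - 1059892)/7124002 = (1155357 - 1059892)*(1/7124002) = 95465*(1/7124002) = 95465/7124002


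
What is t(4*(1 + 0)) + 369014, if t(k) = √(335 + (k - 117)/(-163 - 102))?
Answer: 369014 + 2*√5888830/265 ≈ 3.6903e+5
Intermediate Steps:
t(k) = √(88892/265 - k/265) (t(k) = √(335 + (-117 + k)/(-265)) = √(335 + (-117 + k)*(-1/265)) = √(335 + (117/265 - k/265)) = √(88892/265 - k/265))
t(4*(1 + 0)) + 369014 = √(23556380 - 1060*(1 + 0))/265 + 369014 = √(23556380 - 1060)/265 + 369014 = √23555320/265 + 369014 = (2*√5888830)/265 + 369014 = 2*√5888830/265 + 369014 = 369014 + 2*√5888830/265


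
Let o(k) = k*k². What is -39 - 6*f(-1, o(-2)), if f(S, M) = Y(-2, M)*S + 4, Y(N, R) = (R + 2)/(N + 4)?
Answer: -81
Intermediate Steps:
o(k) = k³
Y(N, R) = (2 + R)/(4 + N)
f(S, M) = 4 + S*(1 + M/2) (f(S, M) = ((2 + M)/(4 - 2))*S + 4 = ((2 + M)/2)*S + 4 = (1 + M/2)*S + 4 = S*(1 + M/2) + 4 = 4 + S*(1 + M/2))
-39 - 6*f(-1, o(-2)) = -39 - 6*(4 + (½)*(-1)*(2 + (-2)³)) = -39 - 6*(4 + (½)*(-1)*(2 - 8)) = -39 - 6*(4 + (½)*(-1)*(-6)) = -39 - 6*(4 + 3) = -39 - 6*7 = -39 - 42 = -81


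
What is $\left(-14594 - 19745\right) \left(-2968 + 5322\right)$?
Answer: $-80834006$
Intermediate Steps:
$\left(-14594 - 19745\right) \left(-2968 + 5322\right) = \left(-34339\right) 2354 = -80834006$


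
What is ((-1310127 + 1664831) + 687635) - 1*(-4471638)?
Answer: 5513977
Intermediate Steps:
((-1310127 + 1664831) + 687635) - 1*(-4471638) = (354704 + 687635) + 4471638 = 1042339 + 4471638 = 5513977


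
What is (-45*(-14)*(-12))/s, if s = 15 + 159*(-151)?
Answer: 420/1333 ≈ 0.31508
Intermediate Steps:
s = -23994 (s = 15 - 24009 = -23994)
(-45*(-14)*(-12))/s = (-45*(-14)*(-12))/(-23994) = (630*(-12))*(-1/23994) = -7560*(-1/23994) = 420/1333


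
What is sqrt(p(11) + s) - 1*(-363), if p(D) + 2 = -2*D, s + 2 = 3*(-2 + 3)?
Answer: 363 + I*sqrt(23) ≈ 363.0 + 4.7958*I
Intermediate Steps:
s = 1 (s = -2 + 3*(-2 + 3) = -2 + 3*1 = -2 + 3 = 1)
p(D) = -2 - 2*D
sqrt(p(11) + s) - 1*(-363) = sqrt((-2 - 2*11) + 1) - 1*(-363) = sqrt((-2 - 22) + 1) + 363 = sqrt(-24 + 1) + 363 = sqrt(-23) + 363 = I*sqrt(23) + 363 = 363 + I*sqrt(23)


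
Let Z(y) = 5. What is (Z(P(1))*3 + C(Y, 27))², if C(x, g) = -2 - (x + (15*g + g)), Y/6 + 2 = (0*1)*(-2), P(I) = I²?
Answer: 165649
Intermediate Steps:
Y = -12 (Y = -12 + 6*((0*1)*(-2)) = -12 + 6*(0*(-2)) = -12 + 6*0 = -12 + 0 = -12)
C(x, g) = -2 - x - 16*g (C(x, g) = -2 - (x + 16*g) = -2 + (-x - 16*g) = -2 - x - 16*g)
(Z(P(1))*3 + C(Y, 27))² = (5*3 + (-2 - 1*(-12) - 16*27))² = (15 + (-2 + 12 - 432))² = (15 - 422)² = (-407)² = 165649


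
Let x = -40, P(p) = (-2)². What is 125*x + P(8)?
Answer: -4996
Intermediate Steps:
P(p) = 4
125*x + P(8) = 125*(-40) + 4 = -5000 + 4 = -4996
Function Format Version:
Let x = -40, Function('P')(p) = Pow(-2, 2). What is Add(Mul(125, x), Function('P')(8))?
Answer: -4996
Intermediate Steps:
Function('P')(p) = 4
Add(Mul(125, x), Function('P')(8)) = Add(Mul(125, -40), 4) = Add(-5000, 4) = -4996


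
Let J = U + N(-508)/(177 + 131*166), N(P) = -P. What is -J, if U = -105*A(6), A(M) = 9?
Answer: 20716727/21923 ≈ 944.98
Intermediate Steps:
U = -945 (U = -105*9 = -945)
J = -20716727/21923 (J = -945 + (-1*(-508))/(177 + 131*166) = -945 + 508/(177 + 21746) = -945 + 508/21923 = -20716727/21923 ≈ -944.98)
-J = -1*(-20716727/21923) = 20716727/21923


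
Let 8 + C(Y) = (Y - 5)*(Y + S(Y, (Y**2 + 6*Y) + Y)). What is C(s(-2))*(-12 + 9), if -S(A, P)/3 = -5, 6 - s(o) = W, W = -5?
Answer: -444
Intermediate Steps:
s(o) = 11 (s(o) = 6 - 1*(-5) = 6 + 5 = 11)
S(A, P) = 15 (S(A, P) = -3*(-5) = 15)
C(Y) = -8 + (-5 + Y)*(15 + Y) (C(Y) = -8 + (Y - 5)*(Y + 15) = -8 + (-5 + Y)*(15 + Y))
C(s(-2))*(-12 + 9) = (-83 + 11**2 + 10*11)*(-12 + 9) = (-83 + 121 + 110)*(-3) = 148*(-3) = -444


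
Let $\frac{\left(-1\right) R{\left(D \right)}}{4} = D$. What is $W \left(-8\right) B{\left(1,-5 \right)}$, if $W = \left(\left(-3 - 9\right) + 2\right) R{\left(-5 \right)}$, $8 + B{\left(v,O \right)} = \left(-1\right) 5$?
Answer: $-20800$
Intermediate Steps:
$R{\left(D \right)} = - 4 D$
$B{\left(v,O \right)} = -13$ ($B{\left(v,O \right)} = -8 - 5 = -13$)
$W = -200$ ($W = \left(\left(-3 - 9\right) + 2\right) \left(\left(-4\right) \left(-5\right)\right) = \left(\left(-3 - 9\right) + 2\right) 20 = \left(-12 + 2\right) 20 = \left(-10\right) 20 = -200$)
$W \left(-8\right) B{\left(1,-5 \right)} = \left(-200\right) \left(-8\right) \left(-13\right) = 1600 \left(-13\right) = -20800$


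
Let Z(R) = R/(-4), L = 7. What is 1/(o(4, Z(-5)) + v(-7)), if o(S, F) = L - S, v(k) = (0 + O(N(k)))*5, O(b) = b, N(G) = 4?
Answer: 1/23 ≈ 0.043478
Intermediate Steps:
Z(R) = -R/4 (Z(R) = R*(-1/4) = -R/4)
v(k) = 20 (v(k) = (0 + 4)*5 = 4*5 = 20)
o(S, F) = 7 - S
1/(o(4, Z(-5)) + v(-7)) = 1/((7 - 1*4) + 20) = 1/((7 - 4) + 20) = 1/(3 + 20) = 1/23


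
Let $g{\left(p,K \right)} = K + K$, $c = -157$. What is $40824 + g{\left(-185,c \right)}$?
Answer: $40510$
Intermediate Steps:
$g{\left(p,K \right)} = 2 K$
$40824 + g{\left(-185,c \right)} = 40824 + 2 \left(-157\right) = 40824 - 314 = 40510$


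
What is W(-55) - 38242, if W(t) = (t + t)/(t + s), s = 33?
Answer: -38237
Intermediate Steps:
W(t) = 2*t/(33 + t) (W(t) = (t + t)/(t + 33) = (2*t)/(33 + t) = 2*t/(33 + t))
W(-55) - 38242 = 2*(-55)/(33 - 55) - 38242 = 2*(-55)/(-22) - 38242 = 2*(-55)*(-1/22) - 38242 = 5 - 38242 = -38237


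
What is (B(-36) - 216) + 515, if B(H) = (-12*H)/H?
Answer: 287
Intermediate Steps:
B(H) = -12
(B(-36) - 216) + 515 = (-12 - 216) + 515 = -228 + 515 = 287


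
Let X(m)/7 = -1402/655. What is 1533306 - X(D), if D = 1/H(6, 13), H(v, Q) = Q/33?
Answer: 1004325244/655 ≈ 1.5333e+6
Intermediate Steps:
H(v, Q) = Q/33 (H(v, Q) = Q*(1/33) = Q/33)
D = 33/13 (D = 1/((1/33)*13) = 1/(13/33) = 33/13 ≈ 2.5385)
X(m) = -9814/655 (X(m) = 7*(-1402/655) = -9814/655)
1533306 - X(D) = 1533306 - 1*(-9814/655) = 1533306 + 9814/655 = 1004325244/655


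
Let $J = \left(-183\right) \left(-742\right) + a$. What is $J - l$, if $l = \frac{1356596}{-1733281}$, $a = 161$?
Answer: $\frac{235635708703}{1733281} \approx 1.3595 \cdot 10^{5}$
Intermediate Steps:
$J = 135947$ ($J = \left(-183\right) \left(-742\right) + 161 = 135786 + 161 = 135947$)
$l = - \frac{1356596}{1733281}$ ($l = 1356596 \left(- \frac{1}{1733281}\right) = - \frac{1356596}{1733281} \approx -0.78267$)
$J - l = 135947 - - \frac{1356596}{1733281} = 135947 + \frac{1356596}{1733281} = \frac{235635708703}{1733281}$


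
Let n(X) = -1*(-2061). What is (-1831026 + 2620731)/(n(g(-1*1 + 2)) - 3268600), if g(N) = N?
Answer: -789705/3266539 ≈ -0.24176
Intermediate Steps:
n(X) = 2061
(-1831026 + 2620731)/(n(g(-1*1 + 2)) - 3268600) = (-1831026 + 2620731)/(2061 - 3268600) = 789705/(-3266539) = 789705*(-1/3266539) = -789705/3266539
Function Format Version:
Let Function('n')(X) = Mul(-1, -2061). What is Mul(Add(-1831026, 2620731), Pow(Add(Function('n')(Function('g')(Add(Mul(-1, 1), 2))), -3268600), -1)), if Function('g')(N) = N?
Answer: Rational(-789705, 3266539) ≈ -0.24176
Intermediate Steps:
Function('n')(X) = 2061
Mul(Add(-1831026, 2620731), Pow(Add(Function('n')(Function('g')(Add(Mul(-1, 1), 2))), -3268600), -1)) = Mul(Add(-1831026, 2620731), Pow(Add(2061, -3268600), -1)) = Mul(789705, Pow(-3266539, -1)) = Mul(789705, Rational(-1, 3266539)) = Rational(-789705, 3266539)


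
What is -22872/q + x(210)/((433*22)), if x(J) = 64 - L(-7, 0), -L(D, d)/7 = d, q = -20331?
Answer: 36529976/32278851 ≈ 1.1317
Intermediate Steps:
L(D, d) = -7*d
x(J) = 64 (x(J) = 64 - (-7)*0 = 64 - 1*0 = 64 + 0 = 64)
-22872/q + x(210)/((433*22)) = -22872/(-20331) + 64/((433*22)) = -22872*(-1/20331) + 64/9526 = 7624/6777 + 64*(1/9526) = 7624/6777 + 32/4763 = 36529976/32278851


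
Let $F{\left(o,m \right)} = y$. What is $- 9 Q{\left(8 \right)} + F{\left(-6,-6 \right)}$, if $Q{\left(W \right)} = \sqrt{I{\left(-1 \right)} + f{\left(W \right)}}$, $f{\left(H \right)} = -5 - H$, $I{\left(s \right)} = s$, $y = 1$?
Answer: $1 - 9 i \sqrt{14} \approx 1.0 - 33.675 i$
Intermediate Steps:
$F{\left(o,m \right)} = 1$
$Q{\left(W \right)} = \sqrt{-6 - W}$ ($Q{\left(W \right)} = \sqrt{-1 - \left(5 + W\right)} = \sqrt{-6 - W}$)
$- 9 Q{\left(8 \right)} + F{\left(-6,-6 \right)} = - 9 \sqrt{-6 - 8} + 1 = - 9 \sqrt{-14} + 1 = - 9 i \sqrt{14} + 1 = 1 - 9 i \sqrt{14}$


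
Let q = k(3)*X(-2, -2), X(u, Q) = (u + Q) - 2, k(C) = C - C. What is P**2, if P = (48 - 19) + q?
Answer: 841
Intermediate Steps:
k(C) = 0
X(u, Q) = -2 + Q + u (X(u, Q) = (Q + u) - 2 = -2 + Q + u)
q = 0 (q = 0*(-2 - 2 - 2) = 0*(-6) = 0)
P = 29 (P = (48 - 19) + 0 = 29 + 0 = 29)
P**2 = 29**2 = 841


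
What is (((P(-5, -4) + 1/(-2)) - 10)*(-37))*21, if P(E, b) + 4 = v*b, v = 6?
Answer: 59829/2 ≈ 29915.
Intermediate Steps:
P(E, b) = -4 + 6*b
(((P(-5, -4) + 1/(-2)) - 10)*(-37))*21 = ((((-4 + 6*(-4)) + 1/(-2)) - 10)*(-37))*21 = ((((-4 - 24) - 1/2) - 10)*(-37))*21 = (((-28 - 1/2) - 10)*(-37))*21 = ((-57/2 - 10)*(-37))*21 = -77/2*(-37)*21 = (2849/2)*21 = 59829/2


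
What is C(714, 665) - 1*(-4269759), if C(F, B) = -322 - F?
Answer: 4268723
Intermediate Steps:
C(714, 665) - 1*(-4269759) = (-322 - 1*714) - 1*(-4269759) = (-322 - 714) + 4269759 = -1036 + 4269759 = 4268723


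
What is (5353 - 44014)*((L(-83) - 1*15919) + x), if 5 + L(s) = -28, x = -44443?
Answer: 2334931095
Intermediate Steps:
L(s) = -33 (L(s) = -5 - 28 = -33)
(5353 - 44014)*((L(-83) - 1*15919) + x) = (5353 - 44014)*((-33 - 1*15919) - 44443) = -38661*((-33 - 15919) - 44443) = -38661*(-15952 - 44443) = -38661*(-60395) = 2334931095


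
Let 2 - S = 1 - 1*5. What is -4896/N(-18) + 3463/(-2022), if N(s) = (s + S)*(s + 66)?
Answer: 6862/1011 ≈ 6.7873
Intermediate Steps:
S = 6 (S = 2 - (1 - 1*5) = 2 - (1 - 5) = 2 - 1*(-4) = 2 + 4 = 6)
N(s) = (6 + s)*(66 + s) (N(s) = (s + 6)*(s + 66) = (6 + s)*(66 + s))
-4896/N(-18) + 3463/(-2022) = -4896/(396 + (-18)**2 + 72*(-18)) + 3463/(-2022) = -4896/(396 + 324 - 1296) + 3463*(-1/2022) = -4896/(-576) - 3463/2022 = -4896*(-1/576) - 3463/2022 = 17/2 - 3463/2022 = 6862/1011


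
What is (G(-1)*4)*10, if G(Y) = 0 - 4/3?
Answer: -160/3 ≈ -53.333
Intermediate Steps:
G(Y) = -4/3 (G(Y) = 0 - 4/3 = -4/3)
(G(-1)*4)*10 = -4/3*4*10 = -16/3*10 = -160/3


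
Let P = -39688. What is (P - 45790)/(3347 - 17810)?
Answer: 85478/14463 ≈ 5.9101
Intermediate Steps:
(P - 45790)/(3347 - 17810) = (-39688 - 45790)/(3347 - 17810) = -85478/(-14463) = -85478*(-1/14463) = 85478/14463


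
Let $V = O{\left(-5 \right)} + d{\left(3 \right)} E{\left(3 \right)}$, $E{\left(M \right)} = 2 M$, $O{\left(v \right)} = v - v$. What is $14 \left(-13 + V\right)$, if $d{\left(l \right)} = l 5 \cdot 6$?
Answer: $7378$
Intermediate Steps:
$d{\left(l \right)} = 30 l$ ($d{\left(l \right)} = 5 l 6 = 30 l$)
$O{\left(v \right)} = 0$
$V = 540$ ($V = 0 + 30 \cdot 3 \cdot 2 \cdot 3 = 0 + 90 \cdot 6 = 0 + 540 = 540$)
$14 \left(-13 + V\right) = 14 \left(-13 + 540\right) = 14 \cdot 527 = 7378$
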